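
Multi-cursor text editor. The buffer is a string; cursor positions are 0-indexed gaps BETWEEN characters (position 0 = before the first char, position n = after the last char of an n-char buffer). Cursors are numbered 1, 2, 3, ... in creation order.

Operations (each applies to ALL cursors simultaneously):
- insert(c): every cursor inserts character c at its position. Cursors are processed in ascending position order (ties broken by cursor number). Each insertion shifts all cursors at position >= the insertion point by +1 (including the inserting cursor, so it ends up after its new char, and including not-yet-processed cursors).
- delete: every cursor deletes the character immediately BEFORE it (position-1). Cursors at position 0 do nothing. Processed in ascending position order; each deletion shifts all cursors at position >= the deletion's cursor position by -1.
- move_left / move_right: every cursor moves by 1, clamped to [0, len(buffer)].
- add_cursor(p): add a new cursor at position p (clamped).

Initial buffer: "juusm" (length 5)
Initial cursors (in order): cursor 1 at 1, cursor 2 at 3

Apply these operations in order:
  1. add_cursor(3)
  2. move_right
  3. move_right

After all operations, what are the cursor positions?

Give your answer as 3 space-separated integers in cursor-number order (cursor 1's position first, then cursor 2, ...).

After op 1 (add_cursor(3)): buffer="juusm" (len 5), cursors c1@1 c2@3 c3@3, authorship .....
After op 2 (move_right): buffer="juusm" (len 5), cursors c1@2 c2@4 c3@4, authorship .....
After op 3 (move_right): buffer="juusm" (len 5), cursors c1@3 c2@5 c3@5, authorship .....

Answer: 3 5 5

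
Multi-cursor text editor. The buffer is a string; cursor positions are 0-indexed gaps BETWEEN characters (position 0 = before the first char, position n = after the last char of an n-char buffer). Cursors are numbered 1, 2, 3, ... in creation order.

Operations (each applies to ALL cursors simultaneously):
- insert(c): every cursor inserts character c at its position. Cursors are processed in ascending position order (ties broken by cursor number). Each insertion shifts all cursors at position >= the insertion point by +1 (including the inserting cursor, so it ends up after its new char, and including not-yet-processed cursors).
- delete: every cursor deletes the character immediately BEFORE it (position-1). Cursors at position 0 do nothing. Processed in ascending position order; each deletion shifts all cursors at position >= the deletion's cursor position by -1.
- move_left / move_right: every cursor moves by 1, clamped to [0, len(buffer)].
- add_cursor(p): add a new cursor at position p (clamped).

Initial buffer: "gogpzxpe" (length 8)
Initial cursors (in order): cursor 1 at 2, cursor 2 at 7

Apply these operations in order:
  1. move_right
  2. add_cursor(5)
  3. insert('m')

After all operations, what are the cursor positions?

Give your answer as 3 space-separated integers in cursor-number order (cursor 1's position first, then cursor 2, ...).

After op 1 (move_right): buffer="gogpzxpe" (len 8), cursors c1@3 c2@8, authorship ........
After op 2 (add_cursor(5)): buffer="gogpzxpe" (len 8), cursors c1@3 c3@5 c2@8, authorship ........
After op 3 (insert('m')): buffer="gogmpzmxpem" (len 11), cursors c1@4 c3@7 c2@11, authorship ...1..3...2

Answer: 4 11 7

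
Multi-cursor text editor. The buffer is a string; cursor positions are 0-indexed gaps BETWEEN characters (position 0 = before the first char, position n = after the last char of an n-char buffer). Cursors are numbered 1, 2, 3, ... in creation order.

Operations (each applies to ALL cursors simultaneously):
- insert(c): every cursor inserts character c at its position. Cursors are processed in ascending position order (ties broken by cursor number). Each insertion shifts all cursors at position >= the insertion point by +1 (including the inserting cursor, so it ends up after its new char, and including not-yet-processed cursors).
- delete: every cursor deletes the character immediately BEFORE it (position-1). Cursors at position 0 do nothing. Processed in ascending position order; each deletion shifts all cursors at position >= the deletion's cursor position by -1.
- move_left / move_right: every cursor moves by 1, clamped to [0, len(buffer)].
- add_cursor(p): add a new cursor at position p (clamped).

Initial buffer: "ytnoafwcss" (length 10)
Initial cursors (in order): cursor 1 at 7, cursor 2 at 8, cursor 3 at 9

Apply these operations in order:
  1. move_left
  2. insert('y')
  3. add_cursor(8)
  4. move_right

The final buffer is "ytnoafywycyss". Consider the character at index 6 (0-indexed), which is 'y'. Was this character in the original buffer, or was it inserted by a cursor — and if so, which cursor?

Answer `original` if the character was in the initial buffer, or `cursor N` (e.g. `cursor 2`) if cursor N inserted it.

After op 1 (move_left): buffer="ytnoafwcss" (len 10), cursors c1@6 c2@7 c3@8, authorship ..........
After op 2 (insert('y')): buffer="ytnoafywycyss" (len 13), cursors c1@7 c2@9 c3@11, authorship ......1.2.3..
After op 3 (add_cursor(8)): buffer="ytnoafywycyss" (len 13), cursors c1@7 c4@8 c2@9 c3@11, authorship ......1.2.3..
After op 4 (move_right): buffer="ytnoafywycyss" (len 13), cursors c1@8 c4@9 c2@10 c3@12, authorship ......1.2.3..
Authorship (.=original, N=cursor N): . . . . . . 1 . 2 . 3 . .
Index 6: author = 1

Answer: cursor 1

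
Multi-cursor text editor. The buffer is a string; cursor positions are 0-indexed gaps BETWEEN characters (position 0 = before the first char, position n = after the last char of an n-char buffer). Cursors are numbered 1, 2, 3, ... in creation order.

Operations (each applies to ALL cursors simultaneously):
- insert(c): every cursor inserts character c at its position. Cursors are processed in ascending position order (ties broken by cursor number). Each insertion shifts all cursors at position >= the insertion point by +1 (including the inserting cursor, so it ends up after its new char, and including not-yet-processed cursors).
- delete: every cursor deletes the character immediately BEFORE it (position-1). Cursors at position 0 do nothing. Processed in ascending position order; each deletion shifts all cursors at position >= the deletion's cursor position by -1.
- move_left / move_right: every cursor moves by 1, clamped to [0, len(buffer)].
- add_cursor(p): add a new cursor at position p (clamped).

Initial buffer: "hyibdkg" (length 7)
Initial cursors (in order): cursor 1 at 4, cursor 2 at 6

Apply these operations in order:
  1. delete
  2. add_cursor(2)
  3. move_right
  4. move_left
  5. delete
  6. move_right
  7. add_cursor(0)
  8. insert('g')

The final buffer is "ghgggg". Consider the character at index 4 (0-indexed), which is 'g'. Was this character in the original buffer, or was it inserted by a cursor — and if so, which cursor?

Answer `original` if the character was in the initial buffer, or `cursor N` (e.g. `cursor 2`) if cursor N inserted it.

Answer: cursor 2

Derivation:
After op 1 (delete): buffer="hyidg" (len 5), cursors c1@3 c2@4, authorship .....
After op 2 (add_cursor(2)): buffer="hyidg" (len 5), cursors c3@2 c1@3 c2@4, authorship .....
After op 3 (move_right): buffer="hyidg" (len 5), cursors c3@3 c1@4 c2@5, authorship .....
After op 4 (move_left): buffer="hyidg" (len 5), cursors c3@2 c1@3 c2@4, authorship .....
After op 5 (delete): buffer="hg" (len 2), cursors c1@1 c2@1 c3@1, authorship ..
After op 6 (move_right): buffer="hg" (len 2), cursors c1@2 c2@2 c3@2, authorship ..
After op 7 (add_cursor(0)): buffer="hg" (len 2), cursors c4@0 c1@2 c2@2 c3@2, authorship ..
After op 8 (insert('g')): buffer="ghgggg" (len 6), cursors c4@1 c1@6 c2@6 c3@6, authorship 4..123
Authorship (.=original, N=cursor N): 4 . . 1 2 3
Index 4: author = 2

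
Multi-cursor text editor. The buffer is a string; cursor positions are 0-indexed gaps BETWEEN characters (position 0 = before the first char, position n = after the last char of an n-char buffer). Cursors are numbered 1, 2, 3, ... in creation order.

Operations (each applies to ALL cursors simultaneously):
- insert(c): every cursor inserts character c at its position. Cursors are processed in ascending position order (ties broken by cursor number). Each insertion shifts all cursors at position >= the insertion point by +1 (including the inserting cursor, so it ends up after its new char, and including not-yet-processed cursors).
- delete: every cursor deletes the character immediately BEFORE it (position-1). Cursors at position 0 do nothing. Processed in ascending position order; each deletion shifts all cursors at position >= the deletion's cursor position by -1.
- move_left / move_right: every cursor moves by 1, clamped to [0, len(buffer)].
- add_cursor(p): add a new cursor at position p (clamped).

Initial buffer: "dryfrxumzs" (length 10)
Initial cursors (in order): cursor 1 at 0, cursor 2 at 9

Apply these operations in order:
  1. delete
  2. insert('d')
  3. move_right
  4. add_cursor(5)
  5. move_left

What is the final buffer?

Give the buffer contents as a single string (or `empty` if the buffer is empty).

Answer: ddryfrxumds

Derivation:
After op 1 (delete): buffer="dryfrxums" (len 9), cursors c1@0 c2@8, authorship .........
After op 2 (insert('d')): buffer="ddryfrxumds" (len 11), cursors c1@1 c2@10, authorship 1........2.
After op 3 (move_right): buffer="ddryfrxumds" (len 11), cursors c1@2 c2@11, authorship 1........2.
After op 4 (add_cursor(5)): buffer="ddryfrxumds" (len 11), cursors c1@2 c3@5 c2@11, authorship 1........2.
After op 5 (move_left): buffer="ddryfrxumds" (len 11), cursors c1@1 c3@4 c2@10, authorship 1........2.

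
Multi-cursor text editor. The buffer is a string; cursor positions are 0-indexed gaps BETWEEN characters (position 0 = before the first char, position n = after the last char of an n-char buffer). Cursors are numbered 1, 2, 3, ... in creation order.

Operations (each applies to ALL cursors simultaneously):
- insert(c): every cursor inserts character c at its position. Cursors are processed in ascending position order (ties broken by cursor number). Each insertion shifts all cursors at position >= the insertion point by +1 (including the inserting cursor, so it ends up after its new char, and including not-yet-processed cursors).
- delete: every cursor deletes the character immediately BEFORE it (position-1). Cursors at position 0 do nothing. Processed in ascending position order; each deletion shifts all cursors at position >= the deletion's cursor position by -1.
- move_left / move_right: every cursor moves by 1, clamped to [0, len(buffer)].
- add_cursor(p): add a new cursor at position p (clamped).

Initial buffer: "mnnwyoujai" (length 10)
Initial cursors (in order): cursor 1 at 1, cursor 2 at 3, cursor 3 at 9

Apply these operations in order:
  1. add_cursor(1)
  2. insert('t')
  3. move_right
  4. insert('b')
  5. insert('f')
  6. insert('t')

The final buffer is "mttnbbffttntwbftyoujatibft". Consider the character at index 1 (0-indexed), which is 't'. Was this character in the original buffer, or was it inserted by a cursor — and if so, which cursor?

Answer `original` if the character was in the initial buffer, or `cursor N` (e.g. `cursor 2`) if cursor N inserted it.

Answer: cursor 1

Derivation:
After op 1 (add_cursor(1)): buffer="mnnwyoujai" (len 10), cursors c1@1 c4@1 c2@3 c3@9, authorship ..........
After op 2 (insert('t')): buffer="mttnntwyoujati" (len 14), cursors c1@3 c4@3 c2@6 c3@13, authorship .14..2......3.
After op 3 (move_right): buffer="mttnntwyoujati" (len 14), cursors c1@4 c4@4 c2@7 c3@14, authorship .14..2......3.
After op 4 (insert('b')): buffer="mttnbbntwbyoujatib" (len 18), cursors c1@6 c4@6 c2@10 c3@18, authorship .14.14.2.2.....3.3
After op 5 (insert('f')): buffer="mttnbbffntwbfyoujatibf" (len 22), cursors c1@8 c4@8 c2@13 c3@22, authorship .14.1414.2.22.....3.33
After op 6 (insert('t')): buffer="mttnbbffttntwbftyoujatibft" (len 26), cursors c1@10 c4@10 c2@16 c3@26, authorship .14.141414.2.222.....3.333
Authorship (.=original, N=cursor N): . 1 4 . 1 4 1 4 1 4 . 2 . 2 2 2 . . . . . 3 . 3 3 3
Index 1: author = 1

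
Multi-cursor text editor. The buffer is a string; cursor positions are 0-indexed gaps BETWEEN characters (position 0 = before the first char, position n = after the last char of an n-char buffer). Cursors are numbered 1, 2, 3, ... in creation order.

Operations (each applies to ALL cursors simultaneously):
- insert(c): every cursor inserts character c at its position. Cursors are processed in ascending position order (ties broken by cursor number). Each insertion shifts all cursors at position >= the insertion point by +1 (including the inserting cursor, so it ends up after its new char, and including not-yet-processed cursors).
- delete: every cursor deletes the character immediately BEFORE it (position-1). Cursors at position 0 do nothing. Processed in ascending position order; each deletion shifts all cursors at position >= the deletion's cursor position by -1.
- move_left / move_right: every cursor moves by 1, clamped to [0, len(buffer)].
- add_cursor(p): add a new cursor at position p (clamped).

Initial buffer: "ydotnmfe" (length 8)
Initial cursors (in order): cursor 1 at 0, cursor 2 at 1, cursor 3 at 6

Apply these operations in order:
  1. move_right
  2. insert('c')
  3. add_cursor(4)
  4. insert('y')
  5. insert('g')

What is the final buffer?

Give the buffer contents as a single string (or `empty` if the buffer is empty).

Answer: ycygdcyyggotnmfcyge

Derivation:
After op 1 (move_right): buffer="ydotnmfe" (len 8), cursors c1@1 c2@2 c3@7, authorship ........
After op 2 (insert('c')): buffer="ycdcotnmfce" (len 11), cursors c1@2 c2@4 c3@10, authorship .1.2.....3.
After op 3 (add_cursor(4)): buffer="ycdcotnmfce" (len 11), cursors c1@2 c2@4 c4@4 c3@10, authorship .1.2.....3.
After op 4 (insert('y')): buffer="ycydcyyotnmfcye" (len 15), cursors c1@3 c2@7 c4@7 c3@14, authorship .11.224.....33.
After op 5 (insert('g')): buffer="ycygdcyyggotnmfcyge" (len 19), cursors c1@4 c2@10 c4@10 c3@18, authorship .111.22424.....333.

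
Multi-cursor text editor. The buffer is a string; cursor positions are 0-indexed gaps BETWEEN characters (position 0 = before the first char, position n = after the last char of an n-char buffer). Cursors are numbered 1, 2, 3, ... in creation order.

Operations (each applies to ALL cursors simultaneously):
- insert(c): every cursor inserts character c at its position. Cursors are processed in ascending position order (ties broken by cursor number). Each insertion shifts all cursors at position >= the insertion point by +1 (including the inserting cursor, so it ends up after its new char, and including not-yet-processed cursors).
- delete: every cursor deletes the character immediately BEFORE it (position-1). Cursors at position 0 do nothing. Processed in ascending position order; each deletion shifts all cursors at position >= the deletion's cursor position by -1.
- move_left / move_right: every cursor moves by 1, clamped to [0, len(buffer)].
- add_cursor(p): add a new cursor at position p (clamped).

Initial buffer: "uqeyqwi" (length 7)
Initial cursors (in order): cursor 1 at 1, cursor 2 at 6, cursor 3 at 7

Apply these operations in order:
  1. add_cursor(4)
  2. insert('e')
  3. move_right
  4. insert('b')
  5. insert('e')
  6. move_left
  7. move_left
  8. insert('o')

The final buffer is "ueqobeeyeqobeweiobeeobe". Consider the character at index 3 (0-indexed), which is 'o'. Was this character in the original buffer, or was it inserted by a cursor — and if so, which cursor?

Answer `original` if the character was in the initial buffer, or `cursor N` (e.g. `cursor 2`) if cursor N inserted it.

Answer: cursor 1

Derivation:
After op 1 (add_cursor(4)): buffer="uqeyqwi" (len 7), cursors c1@1 c4@4 c2@6 c3@7, authorship .......
After op 2 (insert('e')): buffer="ueqeyeqweie" (len 11), cursors c1@2 c4@6 c2@9 c3@11, authorship .1...4..2.3
After op 3 (move_right): buffer="ueqeyeqweie" (len 11), cursors c1@3 c4@7 c2@10 c3@11, authorship .1...4..2.3
After op 4 (insert('b')): buffer="ueqbeyeqbweibeb" (len 15), cursors c1@4 c4@9 c2@13 c3@15, authorship .1.1..4.4.2.233
After op 5 (insert('e')): buffer="ueqbeeyeqbeweibeebe" (len 19), cursors c1@5 c4@11 c2@16 c3@19, authorship .1.11..4.44.2.22333
After op 6 (move_left): buffer="ueqbeeyeqbeweibeebe" (len 19), cursors c1@4 c4@10 c2@15 c3@18, authorship .1.11..4.44.2.22333
After op 7 (move_left): buffer="ueqbeeyeqbeweibeebe" (len 19), cursors c1@3 c4@9 c2@14 c3@17, authorship .1.11..4.44.2.22333
After op 8 (insert('o')): buffer="ueqobeeyeqobeweiobeeobe" (len 23), cursors c1@4 c4@11 c2@17 c3@21, authorship .1.111..4.444.2.2223333
Authorship (.=original, N=cursor N): . 1 . 1 1 1 . . 4 . 4 4 4 . 2 . 2 2 2 3 3 3 3
Index 3: author = 1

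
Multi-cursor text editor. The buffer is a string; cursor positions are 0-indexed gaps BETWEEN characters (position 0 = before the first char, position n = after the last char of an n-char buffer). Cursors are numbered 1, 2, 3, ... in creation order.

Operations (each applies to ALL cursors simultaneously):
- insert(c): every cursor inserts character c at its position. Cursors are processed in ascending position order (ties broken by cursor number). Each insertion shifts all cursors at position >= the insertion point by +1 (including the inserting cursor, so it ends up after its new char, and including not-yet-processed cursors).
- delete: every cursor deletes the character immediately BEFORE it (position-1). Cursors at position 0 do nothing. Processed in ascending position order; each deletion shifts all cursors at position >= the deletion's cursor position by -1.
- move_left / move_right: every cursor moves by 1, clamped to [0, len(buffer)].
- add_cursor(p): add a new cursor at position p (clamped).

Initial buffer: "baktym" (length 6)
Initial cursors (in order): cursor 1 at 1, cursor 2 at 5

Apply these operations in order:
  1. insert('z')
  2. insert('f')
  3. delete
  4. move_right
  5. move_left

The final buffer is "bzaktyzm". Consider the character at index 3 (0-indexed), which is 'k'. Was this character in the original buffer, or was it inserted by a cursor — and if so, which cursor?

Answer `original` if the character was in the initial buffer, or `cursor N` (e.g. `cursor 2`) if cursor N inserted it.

Answer: original

Derivation:
After op 1 (insert('z')): buffer="bzaktyzm" (len 8), cursors c1@2 c2@7, authorship .1....2.
After op 2 (insert('f')): buffer="bzfaktyzfm" (len 10), cursors c1@3 c2@9, authorship .11....22.
After op 3 (delete): buffer="bzaktyzm" (len 8), cursors c1@2 c2@7, authorship .1....2.
After op 4 (move_right): buffer="bzaktyzm" (len 8), cursors c1@3 c2@8, authorship .1....2.
After op 5 (move_left): buffer="bzaktyzm" (len 8), cursors c1@2 c2@7, authorship .1....2.
Authorship (.=original, N=cursor N): . 1 . . . . 2 .
Index 3: author = original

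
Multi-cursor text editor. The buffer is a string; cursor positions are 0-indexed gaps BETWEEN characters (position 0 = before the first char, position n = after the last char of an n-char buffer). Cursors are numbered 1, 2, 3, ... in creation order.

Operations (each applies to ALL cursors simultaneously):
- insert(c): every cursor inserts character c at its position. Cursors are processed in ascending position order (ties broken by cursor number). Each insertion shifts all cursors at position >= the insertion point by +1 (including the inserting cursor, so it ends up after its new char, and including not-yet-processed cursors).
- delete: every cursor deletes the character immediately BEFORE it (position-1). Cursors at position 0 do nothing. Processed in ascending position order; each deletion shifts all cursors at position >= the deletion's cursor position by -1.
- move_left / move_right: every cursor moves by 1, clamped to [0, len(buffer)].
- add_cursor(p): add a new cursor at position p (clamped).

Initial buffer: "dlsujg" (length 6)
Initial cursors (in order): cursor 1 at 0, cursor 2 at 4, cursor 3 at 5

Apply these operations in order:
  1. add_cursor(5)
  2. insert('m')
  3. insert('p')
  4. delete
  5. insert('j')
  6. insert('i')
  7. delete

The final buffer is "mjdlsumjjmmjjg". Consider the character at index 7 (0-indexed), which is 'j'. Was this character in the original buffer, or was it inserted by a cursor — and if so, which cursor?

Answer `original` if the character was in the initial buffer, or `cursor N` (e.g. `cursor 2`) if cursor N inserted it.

After op 1 (add_cursor(5)): buffer="dlsujg" (len 6), cursors c1@0 c2@4 c3@5 c4@5, authorship ......
After op 2 (insert('m')): buffer="mdlsumjmmg" (len 10), cursors c1@1 c2@6 c3@9 c4@9, authorship 1....2.34.
After op 3 (insert('p')): buffer="mpdlsumpjmmppg" (len 14), cursors c1@2 c2@8 c3@13 c4@13, authorship 11....22.3434.
After op 4 (delete): buffer="mdlsumjmmg" (len 10), cursors c1@1 c2@6 c3@9 c4@9, authorship 1....2.34.
After op 5 (insert('j')): buffer="mjdlsumjjmmjjg" (len 14), cursors c1@2 c2@8 c3@13 c4@13, authorship 11....22.3434.
After op 6 (insert('i')): buffer="mjidlsumjijmmjjiig" (len 18), cursors c1@3 c2@10 c3@17 c4@17, authorship 111....222.343434.
After op 7 (delete): buffer="mjdlsumjjmmjjg" (len 14), cursors c1@2 c2@8 c3@13 c4@13, authorship 11....22.3434.
Authorship (.=original, N=cursor N): 1 1 . . . . 2 2 . 3 4 3 4 .
Index 7: author = 2

Answer: cursor 2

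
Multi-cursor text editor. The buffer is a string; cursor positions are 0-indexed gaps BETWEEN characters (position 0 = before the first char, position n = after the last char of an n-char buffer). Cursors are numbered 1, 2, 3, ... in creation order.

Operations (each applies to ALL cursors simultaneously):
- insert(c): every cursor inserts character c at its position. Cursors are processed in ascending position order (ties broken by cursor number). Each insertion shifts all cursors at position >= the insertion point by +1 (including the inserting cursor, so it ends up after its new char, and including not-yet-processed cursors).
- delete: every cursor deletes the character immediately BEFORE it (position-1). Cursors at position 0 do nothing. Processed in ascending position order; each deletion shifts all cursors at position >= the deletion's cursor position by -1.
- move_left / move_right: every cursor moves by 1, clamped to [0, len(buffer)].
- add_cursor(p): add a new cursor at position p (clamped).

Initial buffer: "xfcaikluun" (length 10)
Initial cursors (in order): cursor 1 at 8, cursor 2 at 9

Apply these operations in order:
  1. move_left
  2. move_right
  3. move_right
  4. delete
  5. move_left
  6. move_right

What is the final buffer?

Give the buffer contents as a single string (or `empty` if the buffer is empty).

After op 1 (move_left): buffer="xfcaikluun" (len 10), cursors c1@7 c2@8, authorship ..........
After op 2 (move_right): buffer="xfcaikluun" (len 10), cursors c1@8 c2@9, authorship ..........
After op 3 (move_right): buffer="xfcaikluun" (len 10), cursors c1@9 c2@10, authorship ..........
After op 4 (delete): buffer="xfcaiklu" (len 8), cursors c1@8 c2@8, authorship ........
After op 5 (move_left): buffer="xfcaiklu" (len 8), cursors c1@7 c2@7, authorship ........
After op 6 (move_right): buffer="xfcaiklu" (len 8), cursors c1@8 c2@8, authorship ........

Answer: xfcaiklu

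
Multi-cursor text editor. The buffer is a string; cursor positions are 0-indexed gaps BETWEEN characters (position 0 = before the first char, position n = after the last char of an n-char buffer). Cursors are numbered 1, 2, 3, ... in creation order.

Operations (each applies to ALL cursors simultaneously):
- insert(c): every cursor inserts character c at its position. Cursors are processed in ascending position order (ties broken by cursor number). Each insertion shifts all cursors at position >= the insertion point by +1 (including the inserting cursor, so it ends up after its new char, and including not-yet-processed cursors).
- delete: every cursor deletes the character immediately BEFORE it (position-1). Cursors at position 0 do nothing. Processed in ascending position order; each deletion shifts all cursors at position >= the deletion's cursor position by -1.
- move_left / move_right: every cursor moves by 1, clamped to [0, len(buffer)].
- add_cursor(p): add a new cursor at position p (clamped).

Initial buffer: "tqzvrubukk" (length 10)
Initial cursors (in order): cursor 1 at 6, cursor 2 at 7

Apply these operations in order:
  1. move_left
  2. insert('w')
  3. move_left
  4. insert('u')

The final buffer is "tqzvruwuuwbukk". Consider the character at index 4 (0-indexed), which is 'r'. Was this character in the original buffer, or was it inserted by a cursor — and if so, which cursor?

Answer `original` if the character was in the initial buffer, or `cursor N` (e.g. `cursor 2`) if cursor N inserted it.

After op 1 (move_left): buffer="tqzvrubukk" (len 10), cursors c1@5 c2@6, authorship ..........
After op 2 (insert('w')): buffer="tqzvrwuwbukk" (len 12), cursors c1@6 c2@8, authorship .....1.2....
After op 3 (move_left): buffer="tqzvrwuwbukk" (len 12), cursors c1@5 c2@7, authorship .....1.2....
After op 4 (insert('u')): buffer="tqzvruwuuwbukk" (len 14), cursors c1@6 c2@9, authorship .....11.22....
Authorship (.=original, N=cursor N): . . . . . 1 1 . 2 2 . . . .
Index 4: author = original

Answer: original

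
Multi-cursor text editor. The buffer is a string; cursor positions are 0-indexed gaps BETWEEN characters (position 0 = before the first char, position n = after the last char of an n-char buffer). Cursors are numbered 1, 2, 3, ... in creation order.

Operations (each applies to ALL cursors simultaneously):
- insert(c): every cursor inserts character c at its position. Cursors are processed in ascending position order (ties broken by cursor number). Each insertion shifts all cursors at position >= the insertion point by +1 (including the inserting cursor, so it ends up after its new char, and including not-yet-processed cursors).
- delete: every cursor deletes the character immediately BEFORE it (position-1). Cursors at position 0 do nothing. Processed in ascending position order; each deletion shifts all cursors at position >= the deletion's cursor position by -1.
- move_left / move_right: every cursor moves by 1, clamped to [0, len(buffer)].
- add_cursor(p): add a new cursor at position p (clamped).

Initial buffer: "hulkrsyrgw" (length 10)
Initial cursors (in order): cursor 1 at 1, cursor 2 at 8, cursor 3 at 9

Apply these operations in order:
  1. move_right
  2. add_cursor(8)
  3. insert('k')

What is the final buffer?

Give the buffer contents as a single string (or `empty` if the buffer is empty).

Answer: huklkrsyrkgkwk

Derivation:
After op 1 (move_right): buffer="hulkrsyrgw" (len 10), cursors c1@2 c2@9 c3@10, authorship ..........
After op 2 (add_cursor(8)): buffer="hulkrsyrgw" (len 10), cursors c1@2 c4@8 c2@9 c3@10, authorship ..........
After op 3 (insert('k')): buffer="huklkrsyrkgkwk" (len 14), cursors c1@3 c4@10 c2@12 c3@14, authorship ..1......4.2.3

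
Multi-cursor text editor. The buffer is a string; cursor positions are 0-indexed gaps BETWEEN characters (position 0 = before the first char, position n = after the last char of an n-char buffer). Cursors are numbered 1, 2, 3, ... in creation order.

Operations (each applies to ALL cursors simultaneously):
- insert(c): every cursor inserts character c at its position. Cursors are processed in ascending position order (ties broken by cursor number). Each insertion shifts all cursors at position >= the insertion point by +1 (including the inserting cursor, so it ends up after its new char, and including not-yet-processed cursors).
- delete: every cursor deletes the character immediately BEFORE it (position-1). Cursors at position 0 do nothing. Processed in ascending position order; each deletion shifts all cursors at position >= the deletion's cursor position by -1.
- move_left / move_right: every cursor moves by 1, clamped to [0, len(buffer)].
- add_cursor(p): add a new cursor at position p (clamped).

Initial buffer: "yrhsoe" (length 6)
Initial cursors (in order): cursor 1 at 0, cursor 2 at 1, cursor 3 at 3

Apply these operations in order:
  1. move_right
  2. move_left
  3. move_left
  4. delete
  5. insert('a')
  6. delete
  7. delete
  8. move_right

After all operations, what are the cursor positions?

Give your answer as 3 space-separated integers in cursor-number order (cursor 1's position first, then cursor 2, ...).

Answer: 1 1 1

Derivation:
After op 1 (move_right): buffer="yrhsoe" (len 6), cursors c1@1 c2@2 c3@4, authorship ......
After op 2 (move_left): buffer="yrhsoe" (len 6), cursors c1@0 c2@1 c3@3, authorship ......
After op 3 (move_left): buffer="yrhsoe" (len 6), cursors c1@0 c2@0 c3@2, authorship ......
After op 4 (delete): buffer="yhsoe" (len 5), cursors c1@0 c2@0 c3@1, authorship .....
After op 5 (insert('a')): buffer="aayahsoe" (len 8), cursors c1@2 c2@2 c3@4, authorship 12.3....
After op 6 (delete): buffer="yhsoe" (len 5), cursors c1@0 c2@0 c3@1, authorship .....
After op 7 (delete): buffer="hsoe" (len 4), cursors c1@0 c2@0 c3@0, authorship ....
After op 8 (move_right): buffer="hsoe" (len 4), cursors c1@1 c2@1 c3@1, authorship ....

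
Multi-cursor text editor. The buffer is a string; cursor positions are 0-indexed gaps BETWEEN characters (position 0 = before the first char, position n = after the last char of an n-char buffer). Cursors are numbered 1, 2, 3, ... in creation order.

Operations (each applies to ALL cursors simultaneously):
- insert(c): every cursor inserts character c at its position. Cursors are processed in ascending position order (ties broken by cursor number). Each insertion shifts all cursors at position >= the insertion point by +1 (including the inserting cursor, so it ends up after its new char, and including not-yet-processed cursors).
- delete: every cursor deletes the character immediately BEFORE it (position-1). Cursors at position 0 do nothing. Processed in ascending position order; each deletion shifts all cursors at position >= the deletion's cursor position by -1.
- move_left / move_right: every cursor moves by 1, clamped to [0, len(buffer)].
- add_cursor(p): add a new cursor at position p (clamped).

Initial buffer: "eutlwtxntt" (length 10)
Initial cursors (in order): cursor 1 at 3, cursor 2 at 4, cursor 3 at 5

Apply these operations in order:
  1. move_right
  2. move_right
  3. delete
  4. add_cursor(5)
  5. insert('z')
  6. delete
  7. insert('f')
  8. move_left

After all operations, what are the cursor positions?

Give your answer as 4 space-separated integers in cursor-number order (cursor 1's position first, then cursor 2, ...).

Answer: 6 6 6 8

Derivation:
After op 1 (move_right): buffer="eutlwtxntt" (len 10), cursors c1@4 c2@5 c3@6, authorship ..........
After op 2 (move_right): buffer="eutlwtxntt" (len 10), cursors c1@5 c2@6 c3@7, authorship ..........
After op 3 (delete): buffer="eutlntt" (len 7), cursors c1@4 c2@4 c3@4, authorship .......
After op 4 (add_cursor(5)): buffer="eutlntt" (len 7), cursors c1@4 c2@4 c3@4 c4@5, authorship .......
After op 5 (insert('z')): buffer="eutlzzznztt" (len 11), cursors c1@7 c2@7 c3@7 c4@9, authorship ....123.4..
After op 6 (delete): buffer="eutlntt" (len 7), cursors c1@4 c2@4 c3@4 c4@5, authorship .......
After op 7 (insert('f')): buffer="eutlfffnftt" (len 11), cursors c1@7 c2@7 c3@7 c4@9, authorship ....123.4..
After op 8 (move_left): buffer="eutlfffnftt" (len 11), cursors c1@6 c2@6 c3@6 c4@8, authorship ....123.4..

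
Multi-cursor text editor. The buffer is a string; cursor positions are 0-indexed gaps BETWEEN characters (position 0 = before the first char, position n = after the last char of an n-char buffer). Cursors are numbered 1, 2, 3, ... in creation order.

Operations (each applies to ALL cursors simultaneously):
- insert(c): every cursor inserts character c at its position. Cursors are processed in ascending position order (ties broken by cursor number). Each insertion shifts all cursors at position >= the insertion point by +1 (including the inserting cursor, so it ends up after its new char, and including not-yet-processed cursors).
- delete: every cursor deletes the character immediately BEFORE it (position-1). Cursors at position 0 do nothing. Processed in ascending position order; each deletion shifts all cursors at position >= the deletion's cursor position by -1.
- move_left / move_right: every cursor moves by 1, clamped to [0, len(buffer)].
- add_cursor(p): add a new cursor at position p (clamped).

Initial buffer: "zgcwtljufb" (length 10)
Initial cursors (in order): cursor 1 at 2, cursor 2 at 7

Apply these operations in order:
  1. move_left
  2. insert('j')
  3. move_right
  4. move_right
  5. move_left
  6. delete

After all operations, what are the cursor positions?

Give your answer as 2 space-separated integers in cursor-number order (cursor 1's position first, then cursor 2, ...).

After op 1 (move_left): buffer="zgcwtljufb" (len 10), cursors c1@1 c2@6, authorship ..........
After op 2 (insert('j')): buffer="zjgcwtljjufb" (len 12), cursors c1@2 c2@8, authorship .1.....2....
After op 3 (move_right): buffer="zjgcwtljjufb" (len 12), cursors c1@3 c2@9, authorship .1.....2....
After op 4 (move_right): buffer="zjgcwtljjufb" (len 12), cursors c1@4 c2@10, authorship .1.....2....
After op 5 (move_left): buffer="zjgcwtljjufb" (len 12), cursors c1@3 c2@9, authorship .1.....2....
After op 6 (delete): buffer="zjcwtljufb" (len 10), cursors c1@2 c2@7, authorship .1....2...

Answer: 2 7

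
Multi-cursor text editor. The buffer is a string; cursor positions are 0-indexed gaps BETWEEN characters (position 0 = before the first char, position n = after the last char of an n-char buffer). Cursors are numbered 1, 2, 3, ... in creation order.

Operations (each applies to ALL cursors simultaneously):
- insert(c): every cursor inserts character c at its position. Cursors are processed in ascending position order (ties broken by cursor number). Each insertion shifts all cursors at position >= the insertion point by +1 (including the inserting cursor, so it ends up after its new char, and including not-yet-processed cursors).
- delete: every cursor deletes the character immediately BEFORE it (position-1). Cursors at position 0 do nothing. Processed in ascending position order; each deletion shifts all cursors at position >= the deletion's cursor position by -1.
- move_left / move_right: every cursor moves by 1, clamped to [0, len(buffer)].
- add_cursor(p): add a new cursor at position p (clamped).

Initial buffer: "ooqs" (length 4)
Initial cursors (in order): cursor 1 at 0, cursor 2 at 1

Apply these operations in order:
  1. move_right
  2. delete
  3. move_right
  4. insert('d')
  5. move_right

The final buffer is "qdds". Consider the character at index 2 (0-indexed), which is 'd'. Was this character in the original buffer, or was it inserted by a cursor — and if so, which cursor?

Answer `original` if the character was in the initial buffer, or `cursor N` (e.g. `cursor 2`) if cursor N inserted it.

After op 1 (move_right): buffer="ooqs" (len 4), cursors c1@1 c2@2, authorship ....
After op 2 (delete): buffer="qs" (len 2), cursors c1@0 c2@0, authorship ..
After op 3 (move_right): buffer="qs" (len 2), cursors c1@1 c2@1, authorship ..
After op 4 (insert('d')): buffer="qdds" (len 4), cursors c1@3 c2@3, authorship .12.
After op 5 (move_right): buffer="qdds" (len 4), cursors c1@4 c2@4, authorship .12.
Authorship (.=original, N=cursor N): . 1 2 .
Index 2: author = 2

Answer: cursor 2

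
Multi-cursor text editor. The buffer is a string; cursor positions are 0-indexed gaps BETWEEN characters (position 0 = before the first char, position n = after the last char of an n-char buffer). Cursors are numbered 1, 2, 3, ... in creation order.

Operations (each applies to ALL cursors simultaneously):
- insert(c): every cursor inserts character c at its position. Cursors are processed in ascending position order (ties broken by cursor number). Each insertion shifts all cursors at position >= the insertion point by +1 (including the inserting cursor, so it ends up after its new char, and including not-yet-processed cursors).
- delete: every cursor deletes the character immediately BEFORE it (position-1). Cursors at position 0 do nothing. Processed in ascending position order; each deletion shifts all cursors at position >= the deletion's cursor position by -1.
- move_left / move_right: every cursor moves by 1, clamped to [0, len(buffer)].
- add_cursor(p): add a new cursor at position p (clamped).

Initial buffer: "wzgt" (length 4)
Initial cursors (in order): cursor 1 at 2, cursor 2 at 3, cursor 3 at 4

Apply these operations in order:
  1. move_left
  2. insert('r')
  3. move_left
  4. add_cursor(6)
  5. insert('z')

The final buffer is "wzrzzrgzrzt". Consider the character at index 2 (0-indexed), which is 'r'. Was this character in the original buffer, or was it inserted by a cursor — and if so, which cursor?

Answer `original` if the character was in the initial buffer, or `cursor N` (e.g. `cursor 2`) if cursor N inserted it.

After op 1 (move_left): buffer="wzgt" (len 4), cursors c1@1 c2@2 c3@3, authorship ....
After op 2 (insert('r')): buffer="wrzrgrt" (len 7), cursors c1@2 c2@4 c3@6, authorship .1.2.3.
After op 3 (move_left): buffer="wrzrgrt" (len 7), cursors c1@1 c2@3 c3@5, authorship .1.2.3.
After op 4 (add_cursor(6)): buffer="wrzrgrt" (len 7), cursors c1@1 c2@3 c3@5 c4@6, authorship .1.2.3.
After op 5 (insert('z')): buffer="wzrzzrgzrzt" (len 11), cursors c1@2 c2@5 c3@8 c4@10, authorship .11.22.334.
Authorship (.=original, N=cursor N): . 1 1 . 2 2 . 3 3 4 .
Index 2: author = 1

Answer: cursor 1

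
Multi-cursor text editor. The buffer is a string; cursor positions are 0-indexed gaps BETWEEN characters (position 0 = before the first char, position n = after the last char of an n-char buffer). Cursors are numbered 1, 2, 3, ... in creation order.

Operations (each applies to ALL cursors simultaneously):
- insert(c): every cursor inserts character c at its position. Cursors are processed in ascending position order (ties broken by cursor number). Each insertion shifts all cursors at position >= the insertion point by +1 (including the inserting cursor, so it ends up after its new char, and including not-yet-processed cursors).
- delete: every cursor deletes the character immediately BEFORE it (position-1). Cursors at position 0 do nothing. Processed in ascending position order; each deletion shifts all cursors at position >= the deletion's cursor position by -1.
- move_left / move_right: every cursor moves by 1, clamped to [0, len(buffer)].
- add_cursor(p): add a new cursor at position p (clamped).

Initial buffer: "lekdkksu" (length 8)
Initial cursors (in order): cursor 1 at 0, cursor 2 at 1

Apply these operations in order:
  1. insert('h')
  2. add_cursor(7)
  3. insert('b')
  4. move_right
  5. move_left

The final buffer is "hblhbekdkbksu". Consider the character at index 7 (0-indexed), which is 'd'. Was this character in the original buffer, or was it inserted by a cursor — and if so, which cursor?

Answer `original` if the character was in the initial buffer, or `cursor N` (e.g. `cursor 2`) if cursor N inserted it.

After op 1 (insert('h')): buffer="hlhekdkksu" (len 10), cursors c1@1 c2@3, authorship 1.2.......
After op 2 (add_cursor(7)): buffer="hlhekdkksu" (len 10), cursors c1@1 c2@3 c3@7, authorship 1.2.......
After op 3 (insert('b')): buffer="hblhbekdkbksu" (len 13), cursors c1@2 c2@5 c3@10, authorship 11.22....3...
After op 4 (move_right): buffer="hblhbekdkbksu" (len 13), cursors c1@3 c2@6 c3@11, authorship 11.22....3...
After op 5 (move_left): buffer="hblhbekdkbksu" (len 13), cursors c1@2 c2@5 c3@10, authorship 11.22....3...
Authorship (.=original, N=cursor N): 1 1 . 2 2 . . . . 3 . . .
Index 7: author = original

Answer: original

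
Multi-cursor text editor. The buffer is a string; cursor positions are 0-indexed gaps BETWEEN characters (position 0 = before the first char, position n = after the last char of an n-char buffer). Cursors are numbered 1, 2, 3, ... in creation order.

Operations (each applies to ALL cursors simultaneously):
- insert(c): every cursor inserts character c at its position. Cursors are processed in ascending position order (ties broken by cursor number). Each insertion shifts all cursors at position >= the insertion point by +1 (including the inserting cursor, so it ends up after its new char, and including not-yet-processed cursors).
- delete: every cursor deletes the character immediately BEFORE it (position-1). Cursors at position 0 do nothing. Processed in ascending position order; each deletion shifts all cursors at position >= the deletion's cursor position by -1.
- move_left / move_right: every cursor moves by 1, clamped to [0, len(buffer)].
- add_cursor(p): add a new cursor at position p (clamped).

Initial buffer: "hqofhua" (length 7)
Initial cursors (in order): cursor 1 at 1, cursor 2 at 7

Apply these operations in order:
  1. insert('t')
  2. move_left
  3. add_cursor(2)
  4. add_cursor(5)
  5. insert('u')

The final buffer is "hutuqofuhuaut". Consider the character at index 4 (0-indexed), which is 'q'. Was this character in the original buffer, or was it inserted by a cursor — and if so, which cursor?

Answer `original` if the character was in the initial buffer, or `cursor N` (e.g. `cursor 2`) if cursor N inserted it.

After op 1 (insert('t')): buffer="htqofhuat" (len 9), cursors c1@2 c2@9, authorship .1......2
After op 2 (move_left): buffer="htqofhuat" (len 9), cursors c1@1 c2@8, authorship .1......2
After op 3 (add_cursor(2)): buffer="htqofhuat" (len 9), cursors c1@1 c3@2 c2@8, authorship .1......2
After op 4 (add_cursor(5)): buffer="htqofhuat" (len 9), cursors c1@1 c3@2 c4@5 c2@8, authorship .1......2
After op 5 (insert('u')): buffer="hutuqofuhuaut" (len 13), cursors c1@2 c3@4 c4@8 c2@12, authorship .113...4...22
Authorship (.=original, N=cursor N): . 1 1 3 . . . 4 . . . 2 2
Index 4: author = original

Answer: original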